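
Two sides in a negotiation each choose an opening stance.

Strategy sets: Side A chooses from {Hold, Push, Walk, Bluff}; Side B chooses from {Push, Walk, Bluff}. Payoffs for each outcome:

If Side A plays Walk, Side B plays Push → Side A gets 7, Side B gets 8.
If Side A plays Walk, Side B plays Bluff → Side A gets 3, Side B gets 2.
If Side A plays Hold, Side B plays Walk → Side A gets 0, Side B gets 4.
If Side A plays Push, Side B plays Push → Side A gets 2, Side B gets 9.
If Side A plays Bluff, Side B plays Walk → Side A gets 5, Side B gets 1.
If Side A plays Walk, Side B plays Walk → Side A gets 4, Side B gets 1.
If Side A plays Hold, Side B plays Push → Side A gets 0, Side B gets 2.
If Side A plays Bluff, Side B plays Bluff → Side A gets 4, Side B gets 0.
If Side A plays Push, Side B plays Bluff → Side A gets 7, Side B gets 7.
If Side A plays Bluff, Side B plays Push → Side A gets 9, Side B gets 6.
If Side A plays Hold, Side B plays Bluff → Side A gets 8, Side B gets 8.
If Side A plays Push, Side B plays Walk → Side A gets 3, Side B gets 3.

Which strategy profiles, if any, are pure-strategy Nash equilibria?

Side A against Push: payoffs 0, 2, 7, 9 → best response Bluff.
Side A against Walk: payoffs 0, 3, 4, 5 → best response Bluff.
Side A against Bluff: payoffs 8, 7, 3, 4 → best response Hold.
Side B against Hold: payoffs 2, 4, 8 → best response Bluff.
Side B against Push: payoffs 9, 3, 7 → best response Push.
Side B against Walk: payoffs 8, 1, 2 → best response Push.
Side B against Bluff: payoffs 6, 1, 0 → best response Push.
Mutual best responses: (Hold, Bluff); (Bluff, Push).

(Hold, Bluff), (Bluff, Push)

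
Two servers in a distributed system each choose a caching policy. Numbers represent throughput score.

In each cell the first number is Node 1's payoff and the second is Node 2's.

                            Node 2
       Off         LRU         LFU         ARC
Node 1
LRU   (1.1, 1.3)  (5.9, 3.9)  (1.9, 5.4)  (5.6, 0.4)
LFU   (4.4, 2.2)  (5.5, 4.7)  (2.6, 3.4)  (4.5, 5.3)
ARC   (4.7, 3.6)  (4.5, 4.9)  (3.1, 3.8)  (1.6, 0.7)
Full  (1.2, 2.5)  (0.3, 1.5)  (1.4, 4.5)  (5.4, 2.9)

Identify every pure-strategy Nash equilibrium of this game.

none

Node 1 against Off: payoffs 1.1, 4.4, 4.7, 1.2 → best response ARC.
Node 1 against LRU: payoffs 5.9, 5.5, 4.5, 0.3 → best response LRU.
Node 1 against LFU: payoffs 1.9, 2.6, 3.1, 1.4 → best response ARC.
Node 1 against ARC: payoffs 5.6, 4.5, 1.6, 5.4 → best response LRU.
Node 2 against LRU: payoffs 1.3, 3.9, 5.4, 0.4 → best response LFU.
Node 2 against LFU: payoffs 2.2, 4.7, 3.4, 5.3 → best response ARC.
Node 2 against ARC: payoffs 3.6, 4.9, 3.8, 0.7 → best response LRU.
Node 2 against Full: payoffs 2.5, 1.5, 4.5, 2.9 → best response LFU.
No profile is a mutual best response for all players.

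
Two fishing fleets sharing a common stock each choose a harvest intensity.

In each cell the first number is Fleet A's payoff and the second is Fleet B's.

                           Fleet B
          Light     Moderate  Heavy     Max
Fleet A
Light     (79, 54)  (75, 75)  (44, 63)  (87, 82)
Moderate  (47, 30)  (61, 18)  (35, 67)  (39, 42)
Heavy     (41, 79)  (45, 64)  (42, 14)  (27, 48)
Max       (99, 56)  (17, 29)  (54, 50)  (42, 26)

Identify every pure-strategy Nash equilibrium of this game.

Pure-strategy Nash equilibria: (Light, Max); (Max, Light)

Fleet A against Light: payoffs 79, 47, 41, 99 → best response Max.
Fleet A against Moderate: payoffs 75, 61, 45, 17 → best response Light.
Fleet A against Heavy: payoffs 44, 35, 42, 54 → best response Max.
Fleet A against Max: payoffs 87, 39, 27, 42 → best response Light.
Fleet B against Light: payoffs 54, 75, 63, 82 → best response Max.
Fleet B against Moderate: payoffs 30, 18, 67, 42 → best response Heavy.
Fleet B against Heavy: payoffs 79, 64, 14, 48 → best response Light.
Fleet B against Max: payoffs 56, 29, 50, 26 → best response Light.
Mutual best responses: (Light, Max); (Max, Light).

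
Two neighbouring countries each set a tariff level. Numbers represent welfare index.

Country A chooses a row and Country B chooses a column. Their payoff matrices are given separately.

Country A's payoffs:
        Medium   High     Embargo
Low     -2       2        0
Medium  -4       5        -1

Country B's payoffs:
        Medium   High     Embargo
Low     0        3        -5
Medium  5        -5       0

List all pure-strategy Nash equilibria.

For each player, find the best response to each opponent profile; mutual best responses are the pure NE.
Country A against Medium: payoffs -2, -4 → best response Low.
Country A against High: payoffs 2, 5 → best response Medium.
Country A against Embargo: payoffs 0, -1 → best response Low.
Country B against Low: payoffs 0, 3, -5 → best response High.
Country B against Medium: payoffs 5, -5, 0 → best response Medium.
No profile is a mutual best response for all players.

There is no pure-strategy Nash equilibrium.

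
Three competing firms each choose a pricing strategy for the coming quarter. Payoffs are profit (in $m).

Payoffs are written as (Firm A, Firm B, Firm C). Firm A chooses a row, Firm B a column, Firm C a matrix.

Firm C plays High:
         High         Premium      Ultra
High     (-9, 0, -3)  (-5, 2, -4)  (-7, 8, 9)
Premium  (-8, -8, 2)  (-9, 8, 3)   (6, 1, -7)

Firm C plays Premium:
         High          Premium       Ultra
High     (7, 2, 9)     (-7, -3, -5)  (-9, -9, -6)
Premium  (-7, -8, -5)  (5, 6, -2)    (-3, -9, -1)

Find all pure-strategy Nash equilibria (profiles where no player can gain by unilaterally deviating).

(High, High, High): Firm A can switch to Premium (-9 → -8). Not NE.
(High, High, Premium): Firm A gets 7, best alternative -7; Firm B gets 2, best alternative -3; Firm C gets 9, best alternative -3. No profitable deviation — NE.
(High, Premium, High): Firm B can switch to Ultra (2 → 8). Not NE.
(High, Premium, Premium): Firm A can switch to Premium (-7 → 5). Not NE.
(High, Ultra, High): Firm A can switch to Premium (-7 → 6). Not NE.
(High, Ultra, Premium): Firm A can switch to Premium (-9 → -3). Not NE.
(Premium, High, High): Firm B can switch to Premium (-8 → 8). Not NE.
(Premium, High, Premium): Firm A can switch to High (-7 → 7). Not NE.
(Premium, Premium, High): Firm A can switch to High (-9 → -5). Not NE.
(Premium, Premium, Premium): Firm C can switch to High (-2 → 3). Not NE.
(Premium, Ultra, High): Firm B can switch to Premium (1 → 8). Not NE.
(Premium, Ultra, Premium): Firm B can switch to High (-9 → -8). Not NE.

The unique pure-strategy Nash equilibrium is (High, High, Premium).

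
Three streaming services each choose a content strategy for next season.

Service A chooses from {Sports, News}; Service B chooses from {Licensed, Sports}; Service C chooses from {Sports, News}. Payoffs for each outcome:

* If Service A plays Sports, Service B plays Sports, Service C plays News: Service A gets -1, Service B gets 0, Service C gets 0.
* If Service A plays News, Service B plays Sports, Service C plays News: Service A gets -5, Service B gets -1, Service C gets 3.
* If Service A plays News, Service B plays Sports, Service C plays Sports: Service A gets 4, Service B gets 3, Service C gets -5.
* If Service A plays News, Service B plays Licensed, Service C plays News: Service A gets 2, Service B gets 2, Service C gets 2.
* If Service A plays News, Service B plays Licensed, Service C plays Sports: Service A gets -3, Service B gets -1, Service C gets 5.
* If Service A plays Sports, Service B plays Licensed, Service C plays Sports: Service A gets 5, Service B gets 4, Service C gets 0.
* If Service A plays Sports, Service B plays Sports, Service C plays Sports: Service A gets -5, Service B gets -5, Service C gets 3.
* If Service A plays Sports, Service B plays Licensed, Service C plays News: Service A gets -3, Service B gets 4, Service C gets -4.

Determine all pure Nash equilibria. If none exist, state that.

(Sports, Licensed, Sports): Service A gets 5, best alternative -3; Service B gets 4, best alternative -5; Service C gets 0, best alternative -4. No profitable deviation — NE.
(Sports, Licensed, News): Service A can switch to News (-3 → 2). Not NE.
(Sports, Sports, Sports): Service A can switch to News (-5 → 4). Not NE.
(Sports, Sports, News): Service B can switch to Licensed (0 → 4). Not NE.
(News, Licensed, Sports): Service A can switch to Sports (-3 → 5). Not NE.
(News, Licensed, News): Service C can switch to Sports (2 → 5). Not NE.
(News, Sports, Sports): Service C can switch to News (-5 → 3). Not NE.
(News, Sports, News): Service A can switch to Sports (-5 → -1). Not NE.

Pure NE: (Sports, Licensed, Sports)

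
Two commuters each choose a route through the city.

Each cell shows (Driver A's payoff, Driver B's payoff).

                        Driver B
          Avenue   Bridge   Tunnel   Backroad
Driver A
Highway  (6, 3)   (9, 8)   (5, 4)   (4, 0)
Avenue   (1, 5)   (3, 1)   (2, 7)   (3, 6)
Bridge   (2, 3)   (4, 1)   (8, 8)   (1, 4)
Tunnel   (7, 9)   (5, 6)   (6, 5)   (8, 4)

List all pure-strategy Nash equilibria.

(Highway, Avenue): Driver A can switch to Tunnel (6 → 7). Not NE.
(Highway, Bridge): Driver A gets 9, best alternative 5; Driver B gets 8, best alternative 4. No profitable deviation — NE.
(Highway, Tunnel): Driver A can switch to Bridge (5 → 8). Not NE.
(Highway, Backroad): Driver A can switch to Tunnel (4 → 8). Not NE.
(Avenue, Avenue): Driver A can switch to Highway (1 → 6). Not NE.
(Avenue, Bridge): Driver A can switch to Highway (3 → 9). Not NE.
(Avenue, Tunnel): Driver A can switch to Highway (2 → 5). Not NE.
(Avenue, Backroad): Driver A can switch to Highway (3 → 4). Not NE.
(Bridge, Avenue): Driver A can switch to Highway (2 → 6). Not NE.
(Bridge, Bridge): Driver A can switch to Highway (4 → 9). Not NE.
(Bridge, Tunnel): Driver A gets 8, best alternative 6; Driver B gets 8, best alternative 4. No profitable deviation — NE.
(Bridge, Backroad): Driver A can switch to Highway (1 → 4). Not NE.
(Tunnel, Avenue): Driver A gets 7, best alternative 6; Driver B gets 9, best alternative 6. No profitable deviation — NE.
(The remaining 3 profiles each have a profitable deviation by the same check.)

(Highway, Bridge) and (Bridge, Tunnel) and (Tunnel, Avenue)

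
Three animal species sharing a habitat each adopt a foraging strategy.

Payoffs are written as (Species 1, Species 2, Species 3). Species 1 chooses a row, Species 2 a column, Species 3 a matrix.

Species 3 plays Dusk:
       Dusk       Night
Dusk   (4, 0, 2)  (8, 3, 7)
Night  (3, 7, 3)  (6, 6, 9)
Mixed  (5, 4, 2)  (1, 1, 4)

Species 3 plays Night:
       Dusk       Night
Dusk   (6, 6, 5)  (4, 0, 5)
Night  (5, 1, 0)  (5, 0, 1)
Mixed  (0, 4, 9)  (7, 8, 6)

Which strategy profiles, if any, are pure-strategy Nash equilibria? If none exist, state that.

(Dusk, Dusk, Night); (Dusk, Night, Dusk); (Mixed, Night, Night)

(Dusk, Dusk, Dusk): Species 1 can switch to Mixed (4 → 5). Not NE.
(Dusk, Dusk, Night): Species 1 gets 6, best alternative 5; Species 2 gets 6, best alternative 0; Species 3 gets 5, best alternative 2. No profitable deviation — NE.
(Dusk, Night, Dusk): Species 1 gets 8, best alternative 6; Species 2 gets 3, best alternative 0; Species 3 gets 7, best alternative 5. No profitable deviation — NE.
(Dusk, Night, Night): Species 1 can switch to Night (4 → 5). Not NE.
(Night, Dusk, Dusk): Species 1 can switch to Dusk (3 → 4). Not NE.
(Night, Dusk, Night): Species 1 can switch to Dusk (5 → 6). Not NE.
(Night, Night, Dusk): Species 1 can switch to Dusk (6 → 8). Not NE.
(Night, Night, Night): Species 1 can switch to Mixed (5 → 7). Not NE.
(Mixed, Dusk, Dusk): Species 3 can switch to Night (2 → 9). Not NE.
(Mixed, Dusk, Night): Species 1 can switch to Dusk (0 → 6). Not NE.
(Mixed, Night, Dusk): Species 1 can switch to Dusk (1 → 8). Not NE.
(Mixed, Night, Night): Species 1 gets 7, best alternative 5; Species 2 gets 8, best alternative 4; Species 3 gets 6, best alternative 4. No profitable deviation — NE.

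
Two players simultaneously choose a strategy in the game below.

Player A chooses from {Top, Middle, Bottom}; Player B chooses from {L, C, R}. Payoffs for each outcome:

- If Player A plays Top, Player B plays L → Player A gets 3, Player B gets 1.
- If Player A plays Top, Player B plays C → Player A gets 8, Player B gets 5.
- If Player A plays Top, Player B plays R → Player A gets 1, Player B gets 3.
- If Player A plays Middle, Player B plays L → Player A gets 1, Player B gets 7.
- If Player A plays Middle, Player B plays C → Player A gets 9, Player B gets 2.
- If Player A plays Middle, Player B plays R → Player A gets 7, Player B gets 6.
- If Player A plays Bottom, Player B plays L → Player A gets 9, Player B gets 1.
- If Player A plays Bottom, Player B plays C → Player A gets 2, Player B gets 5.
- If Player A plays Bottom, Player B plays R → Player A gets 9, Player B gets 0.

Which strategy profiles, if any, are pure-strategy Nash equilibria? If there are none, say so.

none

For each player, find the best response to each opponent profile; mutual best responses are the pure NE.
Player A against L: payoffs 3, 1, 9 → best response Bottom.
Player A against C: payoffs 8, 9, 2 → best response Middle.
Player A against R: payoffs 1, 7, 9 → best response Bottom.
Player B against Top: payoffs 1, 5, 3 → best response C.
Player B against Middle: payoffs 7, 2, 6 → best response L.
Player B against Bottom: payoffs 1, 5, 0 → best response C.
No profile is a mutual best response for all players.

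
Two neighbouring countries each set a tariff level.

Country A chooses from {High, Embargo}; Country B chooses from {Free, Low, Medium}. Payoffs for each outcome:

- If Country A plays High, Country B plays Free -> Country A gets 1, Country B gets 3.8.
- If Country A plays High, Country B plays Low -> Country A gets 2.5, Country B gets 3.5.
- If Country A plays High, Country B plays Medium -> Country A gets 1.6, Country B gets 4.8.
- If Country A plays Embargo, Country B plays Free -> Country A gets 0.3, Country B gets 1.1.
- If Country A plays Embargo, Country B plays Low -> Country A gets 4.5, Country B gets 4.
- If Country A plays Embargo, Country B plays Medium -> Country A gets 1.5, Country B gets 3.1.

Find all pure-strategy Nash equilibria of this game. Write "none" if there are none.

For each player, find the best response to each opponent profile; mutual best responses are the pure NE.
Country A against Free: payoffs 1, 0.3 → best response High.
Country A against Low: payoffs 2.5, 4.5 → best response Embargo.
Country A against Medium: payoffs 1.6, 1.5 → best response High.
Country B against High: payoffs 3.8, 3.5, 4.8 → best response Medium.
Country B against Embargo: payoffs 1.1, 4, 3.1 → best response Low.
Mutual best responses: (High, Medium); (Embargo, Low).

The pure Nash equilibria are (High, Medium); (Embargo, Low).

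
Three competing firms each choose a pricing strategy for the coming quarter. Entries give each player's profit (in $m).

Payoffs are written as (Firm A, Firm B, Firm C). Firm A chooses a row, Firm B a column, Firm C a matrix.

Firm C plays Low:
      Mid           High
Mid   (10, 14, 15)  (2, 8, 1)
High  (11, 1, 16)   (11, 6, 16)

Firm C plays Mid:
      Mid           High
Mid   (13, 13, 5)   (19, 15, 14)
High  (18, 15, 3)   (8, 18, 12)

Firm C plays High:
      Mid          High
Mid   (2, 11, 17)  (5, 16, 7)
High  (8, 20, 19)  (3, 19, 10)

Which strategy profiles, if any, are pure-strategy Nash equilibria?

Pure-strategy Nash equilibria: (Mid, High, Mid); (High, Mid, High); (High, High, Low)

Check each profile: it is a Nash equilibrium iff no player can strictly gain by switching unilaterally.
(Mid, Mid, Low): Firm A can switch to High (10 → 11). Not NE.
(Mid, Mid, Mid): Firm A can switch to High (13 → 18). Not NE.
(Mid, Mid, High): Firm A can switch to High (2 → 8). Not NE.
(Mid, High, Low): Firm A can switch to High (2 → 11). Not NE.
(Mid, High, Mid): Firm A gets 19, best alternative 8; Firm B gets 15, best alternative 13; Firm C gets 14, best alternative 7. No profitable deviation — NE.
(Mid, High, High): Firm C can switch to Mid (7 → 14). Not NE.
(High, Mid, Low): Firm B can switch to High (1 → 6). Not NE.
(High, Mid, High): Firm A gets 8, best alternative 2; Firm B gets 20, best alternative 19; Firm C gets 19, best alternative 16. No profitable deviation — NE.
(High, High, Low): Firm A gets 11, best alternative 2; Firm B gets 6, best alternative 1; Firm C gets 16, best alternative 12. No profitable deviation — NE.
(The remaining 3 profiles each have a profitable deviation by the same check.)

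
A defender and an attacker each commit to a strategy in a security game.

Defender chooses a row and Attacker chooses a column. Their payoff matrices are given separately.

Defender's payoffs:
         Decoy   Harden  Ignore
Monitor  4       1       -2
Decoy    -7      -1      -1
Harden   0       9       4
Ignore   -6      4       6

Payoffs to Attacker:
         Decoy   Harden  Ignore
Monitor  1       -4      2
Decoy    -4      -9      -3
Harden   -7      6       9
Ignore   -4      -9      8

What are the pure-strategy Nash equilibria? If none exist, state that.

Check each profile: it is a Nash equilibrium iff no player can strictly gain by switching unilaterally.
(Monitor, Decoy): Attacker can switch to Ignore (1 → 2). Not NE.
(Monitor, Harden): Defender can switch to Harden (1 → 9). Not NE.
(Monitor, Ignore): Defender can switch to Decoy (-2 → -1). Not NE.
(Decoy, Decoy): Defender can switch to Monitor (-7 → 4). Not NE.
(Decoy, Harden): Defender can switch to Monitor (-1 → 1). Not NE.
(Decoy, Ignore): Defender can switch to Harden (-1 → 4). Not NE.
(Harden, Decoy): Defender can switch to Monitor (0 → 4). Not NE.
(Harden, Harden): Attacker can switch to Ignore (6 → 9). Not NE.
(Harden, Ignore): Defender can switch to Ignore (4 → 6). Not NE.
(Ignore, Decoy): Defender can switch to Monitor (-6 → 4). Not NE.
(Ignore, Ignore): Defender gets 6, best alternative 4; Attacker gets 8, best alternative -4. No profitable deviation — NE.
(The remaining 1 profile has a profitable deviation by the same check.)

The unique pure-strategy Nash equilibrium is (Ignore, Ignore).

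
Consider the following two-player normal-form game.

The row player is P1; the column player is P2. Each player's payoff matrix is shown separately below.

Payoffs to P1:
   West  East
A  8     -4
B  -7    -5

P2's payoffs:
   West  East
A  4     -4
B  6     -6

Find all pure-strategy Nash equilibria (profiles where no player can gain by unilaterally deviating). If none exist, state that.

Pure NE: (A, West)

P1 against West: payoffs 8, -7 → best response A.
P1 against East: payoffs -4, -5 → best response A.
P2 against A: payoffs 4, -4 → best response West.
P2 against B: payoffs 6, -6 → best response West.
Mutual best responses: (A, West).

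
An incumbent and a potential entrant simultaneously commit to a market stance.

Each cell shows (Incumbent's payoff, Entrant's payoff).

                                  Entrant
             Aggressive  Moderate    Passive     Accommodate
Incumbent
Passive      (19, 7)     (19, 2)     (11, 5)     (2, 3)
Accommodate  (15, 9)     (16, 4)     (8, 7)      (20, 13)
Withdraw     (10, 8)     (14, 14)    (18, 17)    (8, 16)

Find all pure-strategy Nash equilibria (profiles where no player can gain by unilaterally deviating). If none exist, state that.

Pure-strategy Nash equilibria: (Passive, Aggressive); (Accommodate, Accommodate); (Withdraw, Passive)

Incumbent against Aggressive: payoffs 19, 15, 10 → best response Passive.
Incumbent against Moderate: payoffs 19, 16, 14 → best response Passive.
Incumbent against Passive: payoffs 11, 8, 18 → best response Withdraw.
Incumbent against Accommodate: payoffs 2, 20, 8 → best response Accommodate.
Entrant against Passive: payoffs 7, 2, 5, 3 → best response Aggressive.
Entrant against Accommodate: payoffs 9, 4, 7, 13 → best response Accommodate.
Entrant against Withdraw: payoffs 8, 14, 17, 16 → best response Passive.
Mutual best responses: (Passive, Aggressive); (Accommodate, Accommodate); (Withdraw, Passive).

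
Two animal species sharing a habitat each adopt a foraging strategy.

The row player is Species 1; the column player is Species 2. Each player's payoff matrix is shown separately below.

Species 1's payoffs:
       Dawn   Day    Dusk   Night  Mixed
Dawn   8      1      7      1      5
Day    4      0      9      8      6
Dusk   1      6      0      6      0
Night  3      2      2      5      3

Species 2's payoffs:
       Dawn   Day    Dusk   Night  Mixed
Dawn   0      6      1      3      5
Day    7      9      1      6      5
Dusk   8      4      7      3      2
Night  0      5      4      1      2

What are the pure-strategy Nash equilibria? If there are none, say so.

(Dawn, Dawn): Species 2 can switch to Day (0 → 6). Not NE.
(Dawn, Day): Species 1 can switch to Dusk (1 → 6). Not NE.
(Dawn, Dusk): Species 1 can switch to Day (7 → 9). Not NE.
(Dawn, Night): Species 1 can switch to Day (1 → 8). Not NE.
(Dawn, Mixed): Species 1 can switch to Day (5 → 6). Not NE.
(Day, Dawn): Species 1 can switch to Dawn (4 → 8). Not NE.
(Day, Day): Species 1 can switch to Dawn (0 → 1). Not NE.
(Day, Dusk): Species 2 can switch to Dawn (1 → 7). Not NE.
(Day, Night): Species 2 can switch to Dawn (6 → 7). Not NE.
(Day, Mixed): Species 2 can switch to Dawn (5 → 7). Not NE.
(Dusk, Dawn): Species 1 can switch to Dawn (1 → 8). Not NE.
(Dusk, Day): Species 2 can switch to Dawn (4 → 8). Not NE.
(The remaining 8 profiles each have a profitable deviation by the same check.)

No pure-strategy Nash equilibrium.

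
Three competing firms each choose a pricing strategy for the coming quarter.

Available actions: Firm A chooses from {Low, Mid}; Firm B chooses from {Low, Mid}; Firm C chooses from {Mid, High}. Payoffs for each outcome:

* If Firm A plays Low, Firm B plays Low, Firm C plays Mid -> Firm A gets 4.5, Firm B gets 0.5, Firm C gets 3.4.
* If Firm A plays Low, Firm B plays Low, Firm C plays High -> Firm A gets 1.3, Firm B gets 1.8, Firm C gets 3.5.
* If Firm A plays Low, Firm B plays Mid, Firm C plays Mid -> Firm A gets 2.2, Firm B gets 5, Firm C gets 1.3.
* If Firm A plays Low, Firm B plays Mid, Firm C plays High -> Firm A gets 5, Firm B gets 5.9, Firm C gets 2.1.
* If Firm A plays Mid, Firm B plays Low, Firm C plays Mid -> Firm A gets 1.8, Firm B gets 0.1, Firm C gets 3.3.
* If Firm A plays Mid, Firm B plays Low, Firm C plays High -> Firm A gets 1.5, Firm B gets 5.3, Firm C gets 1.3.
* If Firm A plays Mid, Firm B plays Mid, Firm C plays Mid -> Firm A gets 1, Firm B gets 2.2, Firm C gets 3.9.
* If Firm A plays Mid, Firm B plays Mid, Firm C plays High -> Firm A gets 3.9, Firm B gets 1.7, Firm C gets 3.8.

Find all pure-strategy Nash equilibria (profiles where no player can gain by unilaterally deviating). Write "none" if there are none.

(Low, Mid, High)

(Low, Low, Mid): Firm B can switch to Mid (0.5 → 5). Not NE.
(Low, Low, High): Firm A can switch to Mid (1.3 → 1.5). Not NE.
(Low, Mid, Mid): Firm C can switch to High (1.3 → 2.1). Not NE.
(Low, Mid, High): Firm A gets 5, best alternative 3.9; Firm B gets 5.9, best alternative 1.8; Firm C gets 2.1, best alternative 1.3. No profitable deviation — NE.
(Mid, Low, Mid): Firm A can switch to Low (1.8 → 4.5). Not NE.
(Mid, Low, High): Firm C can switch to Mid (1.3 → 3.3). Not NE.
(Mid, Mid, Mid): Firm A can switch to Low (1 → 2.2). Not NE.
(Mid, Mid, High): Firm A can switch to Low (3.9 → 5). Not NE.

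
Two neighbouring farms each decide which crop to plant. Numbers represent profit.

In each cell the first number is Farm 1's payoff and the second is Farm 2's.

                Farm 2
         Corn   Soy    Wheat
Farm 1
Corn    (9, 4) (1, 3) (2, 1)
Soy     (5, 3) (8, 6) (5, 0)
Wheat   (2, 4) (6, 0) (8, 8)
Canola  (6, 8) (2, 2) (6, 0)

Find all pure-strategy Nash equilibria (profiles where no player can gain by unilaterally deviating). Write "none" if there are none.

Farm 1 against Corn: payoffs 9, 5, 2, 6 → best response Corn.
Farm 1 against Soy: payoffs 1, 8, 6, 2 → best response Soy.
Farm 1 against Wheat: payoffs 2, 5, 8, 6 → best response Wheat.
Farm 2 against Corn: payoffs 4, 3, 1 → best response Corn.
Farm 2 against Soy: payoffs 3, 6, 0 → best response Soy.
Farm 2 against Wheat: payoffs 4, 0, 8 → best response Wheat.
Farm 2 against Canola: payoffs 8, 2, 0 → best response Corn.
Mutual best responses: (Corn, Corn); (Soy, Soy); (Wheat, Wheat).

The pure Nash equilibria are (Corn, Corn) and (Soy, Soy) and (Wheat, Wheat).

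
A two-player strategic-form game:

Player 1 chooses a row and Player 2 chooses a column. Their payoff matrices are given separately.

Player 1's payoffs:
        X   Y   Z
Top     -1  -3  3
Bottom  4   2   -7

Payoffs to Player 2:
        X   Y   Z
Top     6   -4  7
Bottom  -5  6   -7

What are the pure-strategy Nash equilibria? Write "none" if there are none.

The pure Nash equilibria are (Top, Z), (Bottom, Y).

(Top, X): Player 1 can switch to Bottom (-1 → 4). Not NE.
(Top, Y): Player 1 can switch to Bottom (-3 → 2). Not NE.
(Top, Z): Player 1 gets 3, best alternative -7; Player 2 gets 7, best alternative 6. No profitable deviation — NE.
(Bottom, X): Player 2 can switch to Y (-5 → 6). Not NE.
(Bottom, Y): Player 1 gets 2, best alternative -3; Player 2 gets 6, best alternative -5. No profitable deviation — NE.
(Bottom, Z): Player 1 can switch to Top (-7 → 3). Not NE.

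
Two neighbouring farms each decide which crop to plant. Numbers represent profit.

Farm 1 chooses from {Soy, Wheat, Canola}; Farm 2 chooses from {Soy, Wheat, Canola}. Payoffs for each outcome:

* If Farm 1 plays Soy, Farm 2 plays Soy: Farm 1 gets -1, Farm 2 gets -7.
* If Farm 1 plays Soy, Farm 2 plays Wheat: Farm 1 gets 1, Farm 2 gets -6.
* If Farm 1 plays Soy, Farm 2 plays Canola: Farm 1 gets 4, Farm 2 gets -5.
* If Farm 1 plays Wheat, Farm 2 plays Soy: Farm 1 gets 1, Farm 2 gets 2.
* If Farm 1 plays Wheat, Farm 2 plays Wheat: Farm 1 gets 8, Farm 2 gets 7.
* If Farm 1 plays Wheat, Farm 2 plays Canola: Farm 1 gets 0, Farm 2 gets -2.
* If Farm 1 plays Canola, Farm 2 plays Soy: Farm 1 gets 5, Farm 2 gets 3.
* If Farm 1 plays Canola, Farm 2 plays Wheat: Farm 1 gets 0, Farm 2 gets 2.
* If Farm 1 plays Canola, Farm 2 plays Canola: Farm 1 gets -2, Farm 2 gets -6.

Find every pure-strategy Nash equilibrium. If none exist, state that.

Farm 1 against Soy: payoffs -1, 1, 5 → best response Canola.
Farm 1 against Wheat: payoffs 1, 8, 0 → best response Wheat.
Farm 1 against Canola: payoffs 4, 0, -2 → best response Soy.
Farm 2 against Soy: payoffs -7, -6, -5 → best response Canola.
Farm 2 against Wheat: payoffs 2, 7, -2 → best response Wheat.
Farm 2 against Canola: payoffs 3, 2, -6 → best response Soy.
Mutual best responses: (Soy, Canola); (Wheat, Wheat); (Canola, Soy).

The pure Nash equilibria are (Soy, Canola) and (Wheat, Wheat) and (Canola, Soy).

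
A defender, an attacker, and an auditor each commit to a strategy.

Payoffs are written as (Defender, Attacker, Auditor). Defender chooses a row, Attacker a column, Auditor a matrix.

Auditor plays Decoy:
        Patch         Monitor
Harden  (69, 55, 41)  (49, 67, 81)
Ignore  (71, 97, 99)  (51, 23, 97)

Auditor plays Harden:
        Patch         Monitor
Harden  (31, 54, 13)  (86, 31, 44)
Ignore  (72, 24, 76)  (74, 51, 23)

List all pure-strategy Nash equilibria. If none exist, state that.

(Ignore, Patch, Decoy)

Defender against (Patch, Decoy): payoffs 69, 71 → best response Ignore.
Defender against (Patch, Harden): payoffs 31, 72 → best response Ignore.
Defender against (Monitor, Decoy): payoffs 49, 51 → best response Ignore.
Defender against (Monitor, Harden): payoffs 86, 74 → best response Harden.
Attacker against (Harden, Decoy): payoffs 55, 67 → best response Monitor.
Attacker against (Harden, Harden): payoffs 54, 31 → best response Patch.
Attacker against (Ignore, Decoy): payoffs 97, 23 → best response Patch.
Attacker against (Ignore, Harden): payoffs 24, 51 → best response Monitor.
Auditor against (Harden, Patch): payoffs 41, 13 → best response Decoy.
Auditor against (Harden, Monitor): payoffs 81, 44 → best response Decoy.
Auditor against (Ignore, Patch): payoffs 99, 76 → best response Decoy.
Auditor against (Ignore, Monitor): payoffs 97, 23 → best response Decoy.
Mutual best responses: (Ignore, Patch, Decoy).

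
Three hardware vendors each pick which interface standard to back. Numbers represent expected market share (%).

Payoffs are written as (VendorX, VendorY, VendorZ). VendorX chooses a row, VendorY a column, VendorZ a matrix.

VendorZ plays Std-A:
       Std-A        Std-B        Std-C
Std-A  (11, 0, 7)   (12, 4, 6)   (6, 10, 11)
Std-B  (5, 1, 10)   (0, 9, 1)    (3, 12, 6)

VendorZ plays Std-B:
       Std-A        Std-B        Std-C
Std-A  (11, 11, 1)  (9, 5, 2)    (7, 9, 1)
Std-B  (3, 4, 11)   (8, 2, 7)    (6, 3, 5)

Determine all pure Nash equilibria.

VendorX against (Std-A, Std-A): payoffs 11, 5 → best response Std-A.
VendorX against (Std-A, Std-B): payoffs 11, 3 → best response Std-A.
VendorX against (Std-B, Std-A): payoffs 12, 0 → best response Std-A.
VendorX against (Std-B, Std-B): payoffs 9, 8 → best response Std-A.
VendorX against (Std-C, Std-A): payoffs 6, 3 → best response Std-A.
VendorX against (Std-C, Std-B): payoffs 7, 6 → best response Std-A.
VendorY against (Std-A, Std-A): payoffs 0, 4, 10 → best response Std-C.
VendorY against (Std-A, Std-B): payoffs 11, 5, 9 → best response Std-A.
VendorY against (Std-B, Std-A): payoffs 1, 9, 12 → best response Std-C.
VendorY against (Std-B, Std-B): payoffs 4, 2, 3 → best response Std-A.
VendorZ against (Std-A, Std-A): payoffs 7, 1 → best response Std-A.
VendorZ against (Std-A, Std-B): payoffs 6, 2 → best response Std-A.
VendorZ against (Std-A, Std-C): payoffs 11, 1 → best response Std-A.
VendorZ against (Std-B, Std-A): payoffs 10, 11 → best response Std-B.
VendorZ against (Std-B, Std-B): payoffs 1, 7 → best response Std-B.
VendorZ against (Std-B, Std-C): payoffs 6, 5 → best response Std-A.
Mutual best responses: (Std-A, Std-C, Std-A).

(Std-A, Std-C, Std-A)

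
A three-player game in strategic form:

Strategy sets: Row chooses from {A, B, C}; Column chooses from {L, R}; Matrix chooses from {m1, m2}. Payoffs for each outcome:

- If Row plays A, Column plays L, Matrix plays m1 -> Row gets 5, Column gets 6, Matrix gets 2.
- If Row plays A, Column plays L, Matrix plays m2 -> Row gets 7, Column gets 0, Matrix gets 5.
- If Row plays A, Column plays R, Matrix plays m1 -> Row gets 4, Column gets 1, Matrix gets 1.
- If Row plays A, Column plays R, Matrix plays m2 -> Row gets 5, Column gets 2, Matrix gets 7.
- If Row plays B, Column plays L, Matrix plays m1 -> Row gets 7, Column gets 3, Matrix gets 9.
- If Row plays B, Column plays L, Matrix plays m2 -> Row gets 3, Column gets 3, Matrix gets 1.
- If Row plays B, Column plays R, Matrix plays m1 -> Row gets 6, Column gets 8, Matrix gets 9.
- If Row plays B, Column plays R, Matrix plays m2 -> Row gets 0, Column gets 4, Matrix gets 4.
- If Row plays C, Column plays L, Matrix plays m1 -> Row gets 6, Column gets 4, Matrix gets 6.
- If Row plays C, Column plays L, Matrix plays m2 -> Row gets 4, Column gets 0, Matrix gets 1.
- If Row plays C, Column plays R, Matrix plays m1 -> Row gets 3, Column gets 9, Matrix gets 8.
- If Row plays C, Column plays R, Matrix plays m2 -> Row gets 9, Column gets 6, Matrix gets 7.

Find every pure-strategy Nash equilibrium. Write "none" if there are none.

Row against (L, m1): payoffs 5, 7, 6 → best response B.
Row against (L, m2): payoffs 7, 3, 4 → best response A.
Row against (R, m1): payoffs 4, 6, 3 → best response B.
Row against (R, m2): payoffs 5, 0, 9 → best response C.
Column against (A, m1): payoffs 6, 1 → best response L.
Column against (A, m2): payoffs 0, 2 → best response R.
Column against (B, m1): payoffs 3, 8 → best response R.
Column against (B, m2): payoffs 3, 4 → best response R.
Column against (C, m1): payoffs 4, 9 → best response R.
Column against (C, m2): payoffs 0, 6 → best response R.
Matrix against (A, L): payoffs 2, 5 → best response m2.
Matrix against (A, R): payoffs 1, 7 → best response m2.
Matrix against (B, L): payoffs 9, 1 → best response m1.
Matrix against (B, R): payoffs 9, 4 → best response m1.
Matrix against (C, L): payoffs 6, 1 → best response m1.
Matrix against (C, R): payoffs 8, 7 → best response m1.
Mutual best responses: (B, R, m1).

The unique pure-strategy Nash equilibrium is (B, R, m1).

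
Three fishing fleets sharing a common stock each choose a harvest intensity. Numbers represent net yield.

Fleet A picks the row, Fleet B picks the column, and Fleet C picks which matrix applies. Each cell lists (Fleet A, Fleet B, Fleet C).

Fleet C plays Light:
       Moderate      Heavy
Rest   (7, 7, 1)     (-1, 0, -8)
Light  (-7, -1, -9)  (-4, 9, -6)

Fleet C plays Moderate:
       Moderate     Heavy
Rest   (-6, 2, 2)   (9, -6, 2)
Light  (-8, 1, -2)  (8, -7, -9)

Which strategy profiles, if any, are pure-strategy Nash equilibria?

Check each profile: it is a Nash equilibrium iff no player can strictly gain by switching unilaterally.
(Rest, Moderate, Light): Fleet C can switch to Moderate (1 → 2). Not NE.
(Rest, Moderate, Moderate): Fleet A gets -6, best alternative -8; Fleet B gets 2, best alternative -6; Fleet C gets 2, best alternative 1. No profitable deviation — NE.
(Rest, Heavy, Light): Fleet B can switch to Moderate (0 → 7). Not NE.
(Rest, Heavy, Moderate): Fleet B can switch to Moderate (-6 → 2). Not NE.
(Light, Moderate, Light): Fleet A can switch to Rest (-7 → 7). Not NE.
(Light, Moderate, Moderate): Fleet A can switch to Rest (-8 → -6). Not NE.
(Light, Heavy, Light): Fleet A can switch to Rest (-4 → -1). Not NE.
(Light, Heavy, Moderate): Fleet A can switch to Rest (8 → 9). Not NE.

Pure NE: (Rest, Moderate, Moderate)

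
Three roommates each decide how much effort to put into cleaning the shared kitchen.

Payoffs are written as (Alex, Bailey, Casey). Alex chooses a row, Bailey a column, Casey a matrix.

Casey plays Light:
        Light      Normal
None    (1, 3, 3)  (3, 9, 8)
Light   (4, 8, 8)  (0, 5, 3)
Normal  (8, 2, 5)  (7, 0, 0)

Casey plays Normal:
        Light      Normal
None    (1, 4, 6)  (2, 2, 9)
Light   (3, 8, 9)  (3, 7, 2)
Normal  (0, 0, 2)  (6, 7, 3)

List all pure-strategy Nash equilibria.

(None, Light, Light): Alex can switch to Light (1 → 4). Not NE.
(None, Light, Normal): Alex can switch to Light (1 → 3). Not NE.
(None, Normal, Light): Alex can switch to Normal (3 → 7). Not NE.
(None, Normal, Normal): Alex can switch to Light (2 → 3). Not NE.
(Light, Light, Light): Alex can switch to Normal (4 → 8). Not NE.
(Light, Light, Normal): Alex gets 3, best alternative 1; Bailey gets 8, best alternative 7; Casey gets 9, best alternative 8. No profitable deviation — NE.
(Light, Normal, Light): Alex can switch to None (0 → 3). Not NE.
(Normal, Light, Light): Alex gets 8, best alternative 4; Bailey gets 2, best alternative 0; Casey gets 5, best alternative 2. No profitable deviation — NE.
(Normal, Normal, Normal): Alex gets 6, best alternative 3; Bailey gets 7, best alternative 0; Casey gets 3, best alternative 0. No profitable deviation — NE.
(The remaining 3 profiles each have a profitable deviation by the same check.)

(Light, Light, Normal), (Normal, Light, Light), (Normal, Normal, Normal)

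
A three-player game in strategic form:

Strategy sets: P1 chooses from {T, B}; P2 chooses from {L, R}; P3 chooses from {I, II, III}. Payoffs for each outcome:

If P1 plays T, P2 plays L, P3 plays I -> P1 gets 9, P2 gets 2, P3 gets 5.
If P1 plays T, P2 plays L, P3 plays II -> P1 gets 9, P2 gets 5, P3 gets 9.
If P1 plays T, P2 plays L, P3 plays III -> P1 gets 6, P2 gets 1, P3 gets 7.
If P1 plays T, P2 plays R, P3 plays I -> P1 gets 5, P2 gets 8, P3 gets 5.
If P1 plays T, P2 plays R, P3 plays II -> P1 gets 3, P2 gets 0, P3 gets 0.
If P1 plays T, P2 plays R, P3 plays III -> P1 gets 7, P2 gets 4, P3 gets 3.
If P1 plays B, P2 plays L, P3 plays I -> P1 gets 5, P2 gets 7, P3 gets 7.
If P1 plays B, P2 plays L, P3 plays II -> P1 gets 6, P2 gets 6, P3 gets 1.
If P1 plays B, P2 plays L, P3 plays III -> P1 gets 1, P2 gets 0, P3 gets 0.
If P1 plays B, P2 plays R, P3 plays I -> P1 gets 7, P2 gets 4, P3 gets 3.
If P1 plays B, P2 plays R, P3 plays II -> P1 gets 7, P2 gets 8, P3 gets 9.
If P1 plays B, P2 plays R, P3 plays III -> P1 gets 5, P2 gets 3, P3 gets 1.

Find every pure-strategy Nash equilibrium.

For each strategy profile, look for a profitable unilateral deviation.
(T, L, I): P2 can switch to R (2 → 8). Not NE.
(T, L, II): P1 gets 9, best alternative 6; P2 gets 5, best alternative 0; P3 gets 9, best alternative 7. No profitable deviation — NE.
(T, L, III): P2 can switch to R (1 → 4). Not NE.
(T, R, I): P1 can switch to B (5 → 7). Not NE.
(T, R, II): P1 can switch to B (3 → 7). Not NE.
(T, R, III): P3 can switch to I (3 → 5). Not NE.
(B, L, I): P1 can switch to T (5 → 9). Not NE.
(B, L, II): P1 can switch to T (6 → 9). Not NE.
(B, L, III): P1 can switch to T (1 → 6). Not NE.
(B, R, II): P1 gets 7, best alternative 3; P2 gets 8, best alternative 6; P3 gets 9, best alternative 3. No profitable deviation — NE.
(The remaining 2 profiles each have a profitable deviation by the same check.)

Pure-strategy Nash equilibria: (T, L, II); (B, R, II)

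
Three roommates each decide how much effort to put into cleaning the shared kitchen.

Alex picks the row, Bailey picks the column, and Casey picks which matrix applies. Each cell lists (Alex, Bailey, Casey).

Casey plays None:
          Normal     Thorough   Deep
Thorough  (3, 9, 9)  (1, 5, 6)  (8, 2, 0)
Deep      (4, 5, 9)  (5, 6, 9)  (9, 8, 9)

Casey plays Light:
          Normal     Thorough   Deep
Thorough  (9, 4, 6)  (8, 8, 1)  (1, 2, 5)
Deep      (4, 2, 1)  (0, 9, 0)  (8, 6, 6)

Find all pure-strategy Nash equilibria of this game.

Pure NE: (Deep, Deep, None)

Alex against (Normal, None): payoffs 3, 4 → best response Deep.
Alex against (Normal, Light): payoffs 9, 4 → best response Thorough.
Alex against (Thorough, None): payoffs 1, 5 → best response Deep.
Alex against (Thorough, Light): payoffs 8, 0 → best response Thorough.
Alex against (Deep, None): payoffs 8, 9 → best response Deep.
Alex against (Deep, Light): payoffs 1, 8 → best response Deep.
Bailey against (Thorough, None): payoffs 9, 5, 2 → best response Normal.
Bailey against (Thorough, Light): payoffs 4, 8, 2 → best response Thorough.
Bailey against (Deep, None): payoffs 5, 6, 8 → best response Deep.
Bailey against (Deep, Light): payoffs 2, 9, 6 → best response Thorough.
Casey against (Thorough, Normal): payoffs 9, 6 → best response None.
Casey against (Thorough, Thorough): payoffs 6, 1 → best response None.
Casey against (Thorough, Deep): payoffs 0, 5 → best response Light.
Casey against (Deep, Normal): payoffs 9, 1 → best response None.
Casey against (Deep, Thorough): payoffs 9, 0 → best response None.
Casey against (Deep, Deep): payoffs 9, 6 → best response None.
Mutual best responses: (Deep, Deep, None).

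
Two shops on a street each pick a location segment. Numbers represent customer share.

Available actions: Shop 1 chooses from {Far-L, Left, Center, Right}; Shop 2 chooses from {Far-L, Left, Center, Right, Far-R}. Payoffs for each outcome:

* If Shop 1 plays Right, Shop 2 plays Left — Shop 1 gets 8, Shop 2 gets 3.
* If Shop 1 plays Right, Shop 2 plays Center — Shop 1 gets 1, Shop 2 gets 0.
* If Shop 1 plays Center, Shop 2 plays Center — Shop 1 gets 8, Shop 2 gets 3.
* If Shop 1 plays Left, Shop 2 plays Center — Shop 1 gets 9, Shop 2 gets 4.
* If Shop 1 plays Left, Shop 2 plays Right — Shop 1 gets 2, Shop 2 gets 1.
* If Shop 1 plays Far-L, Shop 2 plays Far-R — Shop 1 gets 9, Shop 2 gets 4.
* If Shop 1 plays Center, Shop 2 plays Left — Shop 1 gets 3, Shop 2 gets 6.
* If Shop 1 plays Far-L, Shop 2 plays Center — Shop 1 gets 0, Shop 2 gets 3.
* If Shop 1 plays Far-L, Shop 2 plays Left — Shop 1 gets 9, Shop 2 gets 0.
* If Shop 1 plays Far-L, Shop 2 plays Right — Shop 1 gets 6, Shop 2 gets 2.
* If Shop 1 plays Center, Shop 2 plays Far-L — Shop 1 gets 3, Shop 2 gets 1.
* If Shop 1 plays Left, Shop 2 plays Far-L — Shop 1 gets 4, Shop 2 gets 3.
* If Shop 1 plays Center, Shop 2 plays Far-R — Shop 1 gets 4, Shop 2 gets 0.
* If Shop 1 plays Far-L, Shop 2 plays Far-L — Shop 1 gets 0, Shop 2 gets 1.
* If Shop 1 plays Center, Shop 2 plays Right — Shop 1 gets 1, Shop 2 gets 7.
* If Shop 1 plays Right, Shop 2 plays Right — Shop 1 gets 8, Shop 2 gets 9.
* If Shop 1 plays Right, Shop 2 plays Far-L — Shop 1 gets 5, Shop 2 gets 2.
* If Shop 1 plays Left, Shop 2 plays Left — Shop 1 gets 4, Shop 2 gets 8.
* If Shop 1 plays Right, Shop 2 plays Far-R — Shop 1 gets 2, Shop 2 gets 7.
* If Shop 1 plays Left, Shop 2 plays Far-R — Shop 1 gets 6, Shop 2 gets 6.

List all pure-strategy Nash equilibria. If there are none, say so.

(Far-L, Far-L): Shop 1 can switch to Left (0 → 4). Not NE.
(Far-L, Left): Shop 2 can switch to Far-L (0 → 1). Not NE.
(Far-L, Center): Shop 1 can switch to Left (0 → 9). Not NE.
(Far-L, Right): Shop 1 can switch to Right (6 → 8). Not NE.
(Far-L, Far-R): Shop 1 gets 9, best alternative 6; Shop 2 gets 4, best alternative 3. No profitable deviation — NE.
(Left, Far-L): Shop 1 can switch to Right (4 → 5). Not NE.
(Left, Left): Shop 1 can switch to Far-L (4 → 9). Not NE.
(Left, Center): Shop 2 can switch to Left (4 → 8). Not NE.
(Left, Right): Shop 1 can switch to Far-L (2 → 6). Not NE.
(Left, Far-R): Shop 1 can switch to Far-L (6 → 9). Not NE.
(Center, Far-L): Shop 1 can switch to Left (3 → 4). Not NE.
(Right, Right): Shop 1 gets 8, best alternative 6; Shop 2 gets 9, best alternative 7. No profitable deviation — NE.
(The remaining 8 profiles each have a profitable deviation by the same check.)

The pure Nash equilibria are (Far-L, Far-R), (Right, Right).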